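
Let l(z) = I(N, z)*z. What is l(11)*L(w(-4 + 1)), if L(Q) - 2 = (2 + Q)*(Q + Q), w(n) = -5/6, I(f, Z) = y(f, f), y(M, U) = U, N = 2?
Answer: 11/9 ≈ 1.2222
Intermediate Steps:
I(f, Z) = f
w(n) = -5/6 (w(n) = -5*1/6 = -5/6)
l(z) = 2*z
L(Q) = 2 + 2*Q*(2 + Q) (L(Q) = 2 + (2 + Q)*(Q + Q) = 2 + (2 + Q)*(2*Q) = 2 + 2*Q*(2 + Q))
l(11)*L(w(-4 + 1)) = (2*11)*(2 + 2*(-5/6)**2 + 4*(-5/6)) = 22*(2 + 2*(25/36) - 10/3) = 22*(2 + 25/18 - 10/3) = 22*(1/18) = 11/9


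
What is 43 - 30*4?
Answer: -77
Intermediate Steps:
43 - 30*4 = 43 - 120 = -77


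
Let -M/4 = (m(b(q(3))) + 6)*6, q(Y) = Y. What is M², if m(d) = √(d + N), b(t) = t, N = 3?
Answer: 24192 + 6912*√6 ≈ 41123.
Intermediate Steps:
m(d) = √(3 + d) (m(d) = √(d + 3) = √(3 + d))
M = -144 - 24*√6 (M = -4*(√(3 + 3) + 6)*6 = -4*(√6 + 6)*6 = -4*(6 + √6)*6 = -4*(36 + 6*√6) = -144 - 24*√6 ≈ -202.79)
M² = (-144 - 24*√6)²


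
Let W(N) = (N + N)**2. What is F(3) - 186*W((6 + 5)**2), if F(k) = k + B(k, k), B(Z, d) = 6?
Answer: -10892895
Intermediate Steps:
F(k) = 6 + k (F(k) = k + 6 = 6 + k)
W(N) = 4*N**2 (W(N) = (2*N)**2 = 4*N**2)
F(3) - 186*W((6 + 5)**2) = (6 + 3) - 744*((6 + 5)**2)**2 = 9 - 744*(11**2)**2 = 9 - 744*121**2 = 9 - 744*14641 = 9 - 186*58564 = 9 - 10892904 = -10892895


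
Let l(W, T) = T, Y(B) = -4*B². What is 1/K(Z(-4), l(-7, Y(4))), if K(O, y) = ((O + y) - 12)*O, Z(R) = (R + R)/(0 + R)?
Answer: -1/148 ≈ -0.0067568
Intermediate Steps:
Z(R) = 2 (Z(R) = (2*R)/R = 2)
K(O, y) = O*(-12 + O + y) (K(O, y) = (-12 + O + y)*O = O*(-12 + O + y))
1/K(Z(-4), l(-7, Y(4))) = 1/(2*(-12 + 2 - 4*4²)) = 1/(2*(-12 + 2 - 4*16)) = 1/(2*(-12 + 2 - 64)) = 1/(2*(-74)) = 1/(-148) = -1/148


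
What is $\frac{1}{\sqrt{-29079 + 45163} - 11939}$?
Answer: $- \frac{11939}{142523637} - \frac{2 \sqrt{4021}}{142523637} \approx -8.4658 \cdot 10^{-5}$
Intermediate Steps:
$\frac{1}{\sqrt{-29079 + 45163} - 11939} = \frac{1}{\sqrt{16084} - 11939} = \frac{1}{2 \sqrt{4021} - 11939} = \frac{1}{-11939 + 2 \sqrt{4021}}$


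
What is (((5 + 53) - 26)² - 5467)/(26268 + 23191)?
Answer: -4443/49459 ≈ -0.089832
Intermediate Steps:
(((5 + 53) - 26)² - 5467)/(26268 + 23191) = ((58 - 26)² - 5467)/49459 = (32² - 5467)*(1/49459) = (1024 - 5467)*(1/49459) = -4443*1/49459 = -4443/49459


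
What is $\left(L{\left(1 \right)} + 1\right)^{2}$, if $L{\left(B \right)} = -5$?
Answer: $16$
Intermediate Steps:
$\left(L{\left(1 \right)} + 1\right)^{2} = \left(-5 + 1\right)^{2} = \left(-4\right)^{2} = 16$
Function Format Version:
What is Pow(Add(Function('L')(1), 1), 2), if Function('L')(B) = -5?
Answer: 16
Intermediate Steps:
Pow(Add(Function('L')(1), 1), 2) = Pow(Add(-5, 1), 2) = Pow(-4, 2) = 16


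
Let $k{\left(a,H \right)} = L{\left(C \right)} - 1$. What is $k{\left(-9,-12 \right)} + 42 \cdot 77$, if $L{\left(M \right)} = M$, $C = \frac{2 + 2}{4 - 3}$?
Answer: $3237$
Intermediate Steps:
$C = 4$ ($C = \frac{4}{1} = 4 \cdot 1 = 4$)
$k{\left(a,H \right)} = 3$ ($k{\left(a,H \right)} = 4 - 1 = 3$)
$k{\left(-9,-12 \right)} + 42 \cdot 77 = 3 + 42 \cdot 77 = 3 + 3234 = 3237$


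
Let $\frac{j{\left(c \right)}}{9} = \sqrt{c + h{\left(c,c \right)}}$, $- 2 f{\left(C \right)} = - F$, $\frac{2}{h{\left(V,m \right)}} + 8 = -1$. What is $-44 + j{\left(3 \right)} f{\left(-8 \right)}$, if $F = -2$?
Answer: $-59$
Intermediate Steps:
$h{\left(V,m \right)} = - \frac{2}{9}$ ($h{\left(V,m \right)} = \frac{2}{-8 - 1} = \frac{2}{-9} = 2 \left(- \frac{1}{9}\right) = - \frac{2}{9}$)
$f{\left(C \right)} = -1$ ($f{\left(C \right)} = - \frac{\left(-1\right) \left(-2\right)}{2} = \left(- \frac{1}{2}\right) 2 = -1$)
$j{\left(c \right)} = 9 \sqrt{- \frac{2}{9} + c}$ ($j{\left(c \right)} = 9 \sqrt{c - \frac{2}{9}} = 9 \sqrt{- \frac{2}{9} + c}$)
$-44 + j{\left(3 \right)} f{\left(-8 \right)} = -44 + 3 \sqrt{-2 + 9 \cdot 3} \left(-1\right) = -44 + 3 \sqrt{-2 + 27} \left(-1\right) = -44 + 3 \sqrt{25} \left(-1\right) = -44 + 3 \cdot 5 \left(-1\right) = -44 + 15 \left(-1\right) = -44 - 15 = -59$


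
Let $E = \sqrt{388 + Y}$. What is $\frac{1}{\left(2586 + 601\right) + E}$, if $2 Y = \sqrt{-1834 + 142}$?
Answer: $\frac{1}{3187 + \sqrt{388 + 3 i \sqrt{47}}} \approx 0.00031185 - 5.1 \cdot 10^{-8} i$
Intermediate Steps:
$Y = 3 i \sqrt{47}$ ($Y = \frac{\sqrt{-1834 + 142}}{2} = \frac{\sqrt{-1692}}{2} = \frac{6 i \sqrt{47}}{2} = 3 i \sqrt{47} \approx 20.567 i$)
$E = \sqrt{388 + 3 i \sqrt{47}} \approx 19.705 + 0.52188 i$
$\frac{1}{\left(2586 + 601\right) + E} = \frac{1}{\left(2586 + 601\right) + \sqrt{388 + 3 i \sqrt{47}}} = \frac{1}{3187 + \sqrt{388 + 3 i \sqrt{47}}}$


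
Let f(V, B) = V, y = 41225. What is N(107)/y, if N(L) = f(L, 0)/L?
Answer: 1/41225 ≈ 2.4257e-5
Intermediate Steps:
N(L) = 1 (N(L) = L/L = 1)
N(107)/y = 1/41225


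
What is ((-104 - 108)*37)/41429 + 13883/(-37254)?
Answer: -867379183/1543395966 ≈ -0.56199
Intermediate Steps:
((-104 - 108)*37)/41429 + 13883/(-37254) = -212*37*(1/41429) + 13883*(-1/37254) = -7844*1/41429 - 13883/37254 = -7844/41429 - 13883/37254 = -867379183/1543395966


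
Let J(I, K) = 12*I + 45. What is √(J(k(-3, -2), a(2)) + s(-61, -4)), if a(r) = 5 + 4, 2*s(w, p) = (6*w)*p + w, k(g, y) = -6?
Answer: √2698/2 ≈ 25.971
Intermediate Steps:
s(w, p) = w/2 + 3*p*w (s(w, p) = ((6*w)*p + w)/2 = (6*p*w + w)/2 = (w + 6*p*w)/2 = w/2 + 3*p*w)
a(r) = 9
J(I, K) = 45 + 12*I
√(J(k(-3, -2), a(2)) + s(-61, -4)) = √((45 + 12*(-6)) + (½)*(-61)*(1 + 6*(-4))) = √((45 - 72) + (½)*(-61)*(1 - 24)) = √(-27 + (½)*(-61)*(-23)) = √(-27 + 1403/2) = √(1349/2) = √2698/2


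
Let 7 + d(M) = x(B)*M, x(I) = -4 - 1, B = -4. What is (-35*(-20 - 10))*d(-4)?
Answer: 13650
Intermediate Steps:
x(I) = -5
d(M) = -7 - 5*M
(-35*(-20 - 10))*d(-4) = (-35*(-20 - 10))*(-7 - 5*(-4)) = (-35*(-30))*(-7 + 20) = 1050*13 = 13650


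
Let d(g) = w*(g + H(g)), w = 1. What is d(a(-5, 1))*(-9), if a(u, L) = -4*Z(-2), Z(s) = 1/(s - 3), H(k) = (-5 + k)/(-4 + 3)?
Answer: -45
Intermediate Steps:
H(k) = 5 - k (H(k) = (-5 + k)/(-1) = (-5 + k)*(-1) = 5 - k)
Z(s) = 1/(-3 + s)
a(u, L) = ⅘ (a(u, L) = -4/(-3 - 2) = -4/(-5) = -4*(-⅕) = ⅘)
d(g) = 5 (d(g) = 1*(g + (5 - g)) = 1*5 = 5)
d(a(-5, 1))*(-9) = 5*(-9) = -45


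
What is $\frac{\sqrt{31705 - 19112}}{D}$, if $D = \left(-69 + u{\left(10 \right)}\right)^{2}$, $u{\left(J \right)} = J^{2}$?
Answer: $\frac{7 \sqrt{257}}{961} \approx 0.11677$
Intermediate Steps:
$D = 961$ ($D = \left(-69 + 10^{2}\right)^{2} = \left(-69 + 100\right)^{2} = 31^{2} = 961$)
$\frac{\sqrt{31705 - 19112}}{D} = \frac{\sqrt{31705 - 19112}}{961} = \sqrt{12593} \cdot \frac{1}{961} = 7 \sqrt{257} \cdot \frac{1}{961} = \frac{7 \sqrt{257}}{961}$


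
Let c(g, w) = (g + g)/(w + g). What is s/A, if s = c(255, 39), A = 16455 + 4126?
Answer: 85/1008469 ≈ 8.4286e-5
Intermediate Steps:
A = 20581
c(g, w) = 2*g/(g + w) (c(g, w) = (2*g)/(g + w) = 2*g/(g + w))
s = 85/49 (s = 2*255/(255 + 39) = 2*255/294 = 2*255*(1/294) = 85/49 ≈ 1.7347)
s/A = (85/49)/20581 = (85/49)*(1/20581) = 85/1008469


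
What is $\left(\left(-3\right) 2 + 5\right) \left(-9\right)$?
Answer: $9$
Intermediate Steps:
$\left(\left(-3\right) 2 + 5\right) \left(-9\right) = \left(-6 + 5\right) \left(-9\right) = \left(-1\right) \left(-9\right) = 9$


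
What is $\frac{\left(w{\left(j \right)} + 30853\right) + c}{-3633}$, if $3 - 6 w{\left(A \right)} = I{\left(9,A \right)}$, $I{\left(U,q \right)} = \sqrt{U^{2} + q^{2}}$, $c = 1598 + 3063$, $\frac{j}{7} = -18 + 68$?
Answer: $- \frac{10147}{1038} + \frac{\sqrt{122581}}{21798} \approx -9.7595$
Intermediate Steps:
$j = 350$ ($j = 7 \left(-18 + 68\right) = 7 \cdot 50 = 350$)
$c = 4661$
$w{\left(A \right)} = \frac{1}{2} - \frac{\sqrt{81 + A^{2}}}{6}$ ($w{\left(A \right)} = \frac{1}{2} - \frac{\sqrt{9^{2} + A^{2}}}{6} = \frac{1}{2} - \frac{\sqrt{81 + A^{2}}}{6}$)
$\frac{\left(w{\left(j \right)} + 30853\right) + c}{-3633} = \frac{\left(\left(\frac{1}{2} - \frac{\sqrt{81 + 350^{2}}}{6}\right) + 30853\right) + 4661}{-3633} = \left(\left(\left(\frac{1}{2} - \frac{\sqrt{81 + 122500}}{6}\right) + 30853\right) + 4661\right) \left(- \frac{1}{3633}\right) = \left(\left(\left(\frac{1}{2} - \frac{\sqrt{122581}}{6}\right) + 30853\right) + 4661\right) \left(- \frac{1}{3633}\right) = \left(\left(\frac{61707}{2} - \frac{\sqrt{122581}}{6}\right) + 4661\right) \left(- \frac{1}{3633}\right) = \left(\frac{71029}{2} - \frac{\sqrt{122581}}{6}\right) \left(- \frac{1}{3633}\right) = - \frac{10147}{1038} + \frac{\sqrt{122581}}{21798}$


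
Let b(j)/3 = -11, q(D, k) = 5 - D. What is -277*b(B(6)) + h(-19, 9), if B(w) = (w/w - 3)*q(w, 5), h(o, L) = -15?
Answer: 9126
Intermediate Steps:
B(w) = -10 + 2*w (B(w) = (w/w - 3)*(5 - w) = (1 - 3)*(5 - w) = -2*(5 - w) = -10 + 2*w)
b(j) = -33 (b(j) = 3*(-11) = -33)
-277*b(B(6)) + h(-19, 9) = -277*(-33) - 15 = 9141 - 15 = 9126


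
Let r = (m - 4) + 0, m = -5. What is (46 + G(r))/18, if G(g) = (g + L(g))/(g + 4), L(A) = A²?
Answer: 79/45 ≈ 1.7556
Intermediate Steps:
r = -9 (r = (-5 - 4) + 0 = -9 + 0 = -9)
G(g) = (g + g²)/(4 + g) (G(g) = (g + g²)/(g + 4) = (g + g²)/(4 + g))
(46 + G(r))/18 = (46 - 9*(1 - 9)/(4 - 9))/18 = (46 - 9*(-8)/(-5))*(1/18) = (46 - 9*(-⅕)*(-8))*(1/18) = (46 - 72/5)*(1/18) = (158/5)*(1/18) = 79/45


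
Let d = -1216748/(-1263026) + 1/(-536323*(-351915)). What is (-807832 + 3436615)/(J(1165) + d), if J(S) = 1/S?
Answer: 73005764678849210351008815/26777964294038366636 ≈ 2.7263e+6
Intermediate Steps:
d = 114824574796587343/119191832167578585 (d = -1216748*(-1/1263026) - 1/536323*(-1/351915) = 608374/631513 + 1/188740108545 = 114824574796587343/119191832167578585 ≈ 0.96336)
(-807832 + 3436615)/(J(1165) + d) = (-807832 + 3436615)/(1/1165 + 114824574796587343/119191832167578585) = 2628783/(1/1165 + 114824574796587343/119191832167578585) = 2628783/(26777964294038366636/27771696895045810305) = 2628783*(27771696895045810305/26777964294038366636) = 73005764678849210351008815/26777964294038366636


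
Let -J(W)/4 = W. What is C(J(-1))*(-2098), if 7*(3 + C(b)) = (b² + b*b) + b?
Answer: -31470/7 ≈ -4495.7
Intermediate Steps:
J(W) = -4*W
C(b) = -3 + b/7 + 2*b²/7 (C(b) = -3 + ((b² + b*b) + b)/7 = -3 + ((b² + b²) + b)/7 = -3 + (2*b² + b)/7 = -3 + (b + 2*b²)/7 = -3 + (b/7 + 2*b²/7) = -3 + b/7 + 2*b²/7)
C(J(-1))*(-2098) = (-3 + (-4*(-1))/7 + 2*(-4*(-1))²/7)*(-2098) = (-3 + (⅐)*4 + (2/7)*4²)*(-2098) = (-3 + 4/7 + (2/7)*16)*(-2098) = (-3 + 4/7 + 32/7)*(-2098) = (15/7)*(-2098) = -31470/7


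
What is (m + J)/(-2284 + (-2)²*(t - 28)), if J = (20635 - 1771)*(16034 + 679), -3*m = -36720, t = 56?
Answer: -26273856/181 ≈ -1.4516e+5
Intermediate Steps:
m = 12240 (m = -⅓*(-36720) = 12240)
J = 315274032 (J = 18864*16713 = 315274032)
(m + J)/(-2284 + (-2)²*(t - 28)) = (12240 + 315274032)/(-2284 + (-2)²*(56 - 28)) = 315286272/(-2284 + 4*28) = 315286272/(-2284 + 112) = 315286272/(-2172) = 315286272*(-1/2172) = -26273856/181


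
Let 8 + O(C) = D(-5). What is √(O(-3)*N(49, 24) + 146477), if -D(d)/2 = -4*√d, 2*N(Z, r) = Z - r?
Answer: √(146377 + 100*I*√5) ≈ 382.59 + 0.292*I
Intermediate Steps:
N(Z, r) = Z/2 - r/2 (N(Z, r) = (Z - r)/2 = Z/2 - r/2)
D(d) = 8*√d (D(d) = -(-8)*√d = 8*√d)
O(C) = -8 + 8*I*√5 (O(C) = -8 + 8*√(-5) = -8 + 8*(I*√5) = -8 + 8*I*√5)
√(O(-3)*N(49, 24) + 146477) = √((-8 + 8*I*√5)*((½)*49 - ½*24) + 146477) = √((-8 + 8*I*√5)*(49/2 - 12) + 146477) = √((-8 + 8*I*√5)*(25/2) + 146477) = √((-100 + 100*I*√5) + 146477) = √(146377 + 100*I*√5)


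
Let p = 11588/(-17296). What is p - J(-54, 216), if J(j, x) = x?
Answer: -936881/4324 ≈ -216.67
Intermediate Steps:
p = -2897/4324 (p = 11588*(-1/17296) = -2897/4324 ≈ -0.66998)
p - J(-54, 216) = -2897/4324 - 1*216 = -2897/4324 - 216 = -936881/4324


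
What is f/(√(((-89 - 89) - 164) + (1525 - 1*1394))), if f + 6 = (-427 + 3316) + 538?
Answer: -3421*I*√211/211 ≈ -235.51*I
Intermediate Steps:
f = 3421 (f = -6 + ((-427 + 3316) + 538) = -6 + (2889 + 538) = -6 + 3427 = 3421)
f/(√(((-89 - 89) - 164) + (1525 - 1*1394))) = 3421/(√(((-89 - 89) - 164) + (1525 - 1*1394))) = 3421/(√((-178 - 164) + (1525 - 1394))) = 3421/(√(-342 + 131)) = 3421/(√(-211)) = 3421/((I*√211)) = 3421*(-I*√211/211) = -3421*I*√211/211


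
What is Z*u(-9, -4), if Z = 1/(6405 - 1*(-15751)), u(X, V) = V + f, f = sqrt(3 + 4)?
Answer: -1/5539 + sqrt(7)/22156 ≈ -6.1123e-5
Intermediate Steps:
f = sqrt(7) ≈ 2.6458
u(X, V) = V + sqrt(7)
Z = 1/22156 (Z = 1/(6405 + 15751) = 1/22156 ≈ 4.5135e-5)
Z*u(-9, -4) = (-4 + sqrt(7))/22156 = -1/5539 + sqrt(7)/22156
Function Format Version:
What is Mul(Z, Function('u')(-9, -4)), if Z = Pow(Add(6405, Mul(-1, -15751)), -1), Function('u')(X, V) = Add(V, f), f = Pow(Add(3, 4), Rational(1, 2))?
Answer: Add(Rational(-1, 5539), Mul(Rational(1, 22156), Pow(7, Rational(1, 2)))) ≈ -6.1123e-5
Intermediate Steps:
f = Pow(7, Rational(1, 2)) ≈ 2.6458
Function('u')(X, V) = Add(V, Pow(7, Rational(1, 2)))
Z = Rational(1, 22156) (Z = Pow(Add(6405, 15751), -1) = Pow(22156, -1) = Rational(1, 22156) ≈ 4.5135e-5)
Mul(Z, Function('u')(-9, -4)) = Mul(Rational(1, 22156), Add(-4, Pow(7, Rational(1, 2)))) = Add(Rational(-1, 5539), Mul(Rational(1, 22156), Pow(7, Rational(1, 2))))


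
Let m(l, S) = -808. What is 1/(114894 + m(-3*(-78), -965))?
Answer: 1/114086 ≈ 8.7653e-6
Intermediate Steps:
1/(114894 + m(-3*(-78), -965)) = 1/(114894 - 808) = 1/114086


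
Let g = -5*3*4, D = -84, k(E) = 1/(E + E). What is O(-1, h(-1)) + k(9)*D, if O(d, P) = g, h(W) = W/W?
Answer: -194/3 ≈ -64.667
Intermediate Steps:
k(E) = 1/(2*E)
g = -60 (g = -15*4 = -60)
h(W) = 1
O(d, P) = -60
O(-1, h(-1)) + k(9)*D = -60 + ((½)/9)*(-84) = -60 + ((½)*(⅑))*(-84) = -60 + (1/18)*(-84) = -60 - 14/3 = -194/3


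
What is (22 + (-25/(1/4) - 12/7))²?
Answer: 311364/49 ≈ 6354.4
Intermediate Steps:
(22 + (-25/(1/4) - 12/7))² = (22 + (-25/¼ - 12*⅐))² = (22 + (-25*4 - 12/7))² = (22 + (-100 - 12/7))² = (22 - 712/7)² = (-558/7)² = 311364/49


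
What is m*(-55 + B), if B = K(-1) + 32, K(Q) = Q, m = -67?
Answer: 1608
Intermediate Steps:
B = 31 (B = -1 + 32 = 31)
m*(-55 + B) = -67*(-55 + 31) = -67*(-24) = 1608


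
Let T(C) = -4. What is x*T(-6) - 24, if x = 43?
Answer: -196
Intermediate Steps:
x*T(-6) - 24 = 43*(-4) - 24 = -172 - 24 = -196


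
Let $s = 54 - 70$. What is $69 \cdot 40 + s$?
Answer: $2744$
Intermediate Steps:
$s = -16$
$69 \cdot 40 + s = 69 \cdot 40 - 16 = 2760 - 16 = 2744$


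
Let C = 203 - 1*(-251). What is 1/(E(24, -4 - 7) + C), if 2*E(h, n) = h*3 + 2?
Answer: 1/491 ≈ 0.0020367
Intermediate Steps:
C = 454 (C = 203 + 251 = 454)
E(h, n) = 1 + 3*h/2 (E(h, n) = (h*3 + 2)/2 = (3*h + 2)/2 = (2 + 3*h)/2 = 1 + 3*h/2)
1/(E(24, -4 - 7) + C) = 1/((1 + (3/2)*24) + 454) = 1/((1 + 36) + 454) = 1/(37 + 454) = 1/491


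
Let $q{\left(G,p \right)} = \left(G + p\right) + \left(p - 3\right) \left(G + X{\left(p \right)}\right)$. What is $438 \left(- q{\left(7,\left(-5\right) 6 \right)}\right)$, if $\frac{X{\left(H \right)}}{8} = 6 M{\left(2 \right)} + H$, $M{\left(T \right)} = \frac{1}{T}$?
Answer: $-3010812$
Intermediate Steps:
$X{\left(H \right)} = 24 + 8 H$ ($X{\left(H \right)} = 8 \left(\frac{6}{2} + H\right) = 8 \left(6 \cdot \frac{1}{2} + H\right) = 8 \left(3 + H\right) = 24 + 8 H$)
$q{\left(G,p \right)} = G + p + \left(-3 + p\right) \left(24 + G + 8 p\right)$ ($q{\left(G,p \right)} = \left(G + p\right) + \left(p - 3\right) \left(G + \left(24 + 8 p\right)\right) = \left(G + p\right) + \left(-3 + p\right) \left(24 + G + 8 p\right) = G + p + \left(-3 + p\right) \left(24 + G + 8 p\right)$)
$438 \left(- q{\left(7,\left(-5\right) 6 \right)}\right) = 438 \left(- (-72 - 30 - 14 + 8 \left(\left(-5\right) 6\right)^{2} + 7 \left(\left(-5\right) 6\right))\right) = 438 \left(- (-72 - 30 - 14 + 8 \left(-30\right)^{2} + 7 \left(-30\right))\right) = 438 \left(- (-72 - 30 - 14 + 8 \cdot 900 - 210)\right) = 438 \left(- (-72 - 30 - 14 + 7200 - 210)\right) = 438 \left(\left(-1\right) 6874\right) = 438 \left(-6874\right) = -3010812$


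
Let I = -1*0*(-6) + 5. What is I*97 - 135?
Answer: 350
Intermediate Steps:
I = 5 (I = 0*(-6) + 5 = 0 + 5 = 5)
I*97 - 135 = 5*97 - 135 = 485 - 135 = 350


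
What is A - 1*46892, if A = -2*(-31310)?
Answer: 15728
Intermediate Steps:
A = 62620
A - 1*46892 = 62620 - 1*46892 = 62620 - 46892 = 15728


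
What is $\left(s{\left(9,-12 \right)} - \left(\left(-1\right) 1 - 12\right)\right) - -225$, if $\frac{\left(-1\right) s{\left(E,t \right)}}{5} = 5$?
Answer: $213$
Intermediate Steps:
$s{\left(E,t \right)} = -25$ ($s{\left(E,t \right)} = \left(-5\right) 5 = -25$)
$\left(s{\left(9,-12 \right)} - \left(\left(-1\right) 1 - 12\right)\right) - -225 = \left(-25 - \left(\left(-1\right) 1 - 12\right)\right) - -225 = \left(-25 - \left(-1 - 12\right)\right) + 225 = \left(-25 - -13\right) + 225 = \left(-25 + 13\right) + 225 = -12 + 225 = 213$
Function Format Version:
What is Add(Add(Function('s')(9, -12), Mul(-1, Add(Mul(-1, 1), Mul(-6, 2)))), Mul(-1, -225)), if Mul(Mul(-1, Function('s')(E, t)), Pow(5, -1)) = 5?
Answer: 213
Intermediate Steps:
Function('s')(E, t) = -25 (Function('s')(E, t) = Mul(-5, 5) = -25)
Add(Add(Function('s')(9, -12), Mul(-1, Add(Mul(-1, 1), Mul(-6, 2)))), Mul(-1, -225)) = Add(Add(-25, Mul(-1, Add(Mul(-1, 1), Mul(-6, 2)))), Mul(-1, -225)) = Add(Add(-25, Mul(-1, Add(-1, -12))), 225) = Add(Add(-25, Mul(-1, -13)), 225) = Add(Add(-25, 13), 225) = Add(-12, 225) = 213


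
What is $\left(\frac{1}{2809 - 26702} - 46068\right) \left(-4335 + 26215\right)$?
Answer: $- \frac{24083375623000}{23893} \approx -1.008 \cdot 10^{9}$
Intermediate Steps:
$\left(\frac{1}{2809 - 26702} - 46068\right) \left(-4335 + 26215\right) = \left(\frac{1}{-23893} - 46068\right) 21880 = \left(- \frac{1}{23893} - 46068\right) 21880 = \left(- \frac{1100702725}{23893}\right) 21880 = - \frac{24083375623000}{23893}$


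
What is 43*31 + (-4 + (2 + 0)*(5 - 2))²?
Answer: 1337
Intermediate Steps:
43*31 + (-4 + (2 + 0)*(5 - 2))² = 1333 + (-4 + 2*3)² = 1333 + (-4 + 6)² = 1333 + 2² = 1333 + 4 = 1337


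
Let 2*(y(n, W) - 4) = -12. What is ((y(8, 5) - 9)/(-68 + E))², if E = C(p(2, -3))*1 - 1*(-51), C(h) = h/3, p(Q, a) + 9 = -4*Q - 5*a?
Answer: 1089/2809 ≈ 0.38768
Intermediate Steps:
p(Q, a) = -9 - 5*a - 4*Q (p(Q, a) = -9 + (-4*Q - 5*a) = -9 + (-5*a - 4*Q) = -9 - 5*a - 4*Q)
y(n, W) = -2 (y(n, W) = 4 + (½)*(-12) = 4 - 6 = -2)
C(h) = h/3 (C(h) = h*(⅓) = h/3)
E = 151/3 (E = ((-9 - 5*(-3) - 4*2)/3)*1 - 1*(-51) = ((-9 + 15 - 8)/3)*1 + 51 = ((⅓)*(-2))*1 + 51 = -⅔*1 + 51 = -⅔ + 51 = 151/3 ≈ 50.333)
((y(8, 5) - 9)/(-68 + E))² = ((-2 - 9)/(-68 + 151/3))² = (-11/(-53/3))² = (-11*(-3/53))² = (33/53)² = 1089/2809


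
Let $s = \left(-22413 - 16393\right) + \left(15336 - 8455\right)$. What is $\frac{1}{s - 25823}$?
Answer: $- \frac{1}{57748} \approx -1.7317 \cdot 10^{-5}$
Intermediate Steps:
$s = -31925$ ($s = -38806 + \left(15336 - 8455\right) = -38806 + 6881 = -31925$)
$\frac{1}{s - 25823} = \frac{1}{-31925 - 25823} = \frac{1}{-57748} = - \frac{1}{57748}$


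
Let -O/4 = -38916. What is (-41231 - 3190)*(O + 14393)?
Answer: -7554101997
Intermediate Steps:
O = 155664 (O = -4*(-38916) = 155664)
(-41231 - 3190)*(O + 14393) = (-41231 - 3190)*(155664 + 14393) = -44421*170057 = -7554101997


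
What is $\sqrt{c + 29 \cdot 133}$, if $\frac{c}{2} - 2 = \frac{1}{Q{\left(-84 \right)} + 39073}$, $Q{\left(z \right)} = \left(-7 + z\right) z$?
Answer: $\frac{\sqrt{8426547995063}}{46717} \approx 62.137$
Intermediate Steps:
$Q{\left(z \right)} = z \left(-7 + z\right)$
$c = \frac{186870}{46717}$ ($c = 4 + \frac{2}{- 84 \left(-7 - 84\right) + 39073} = 4 + \frac{2}{\left(-84\right) \left(-91\right) + 39073} = 4 + \frac{2}{7644 + 39073} = 4 + \frac{2}{46717} = \frac{186870}{46717} \approx 4.0$)
$\sqrt{c + 29 \cdot 133} = \sqrt{\frac{186870}{46717} + 29 \cdot 133} = \sqrt{\frac{186870}{46717} + 3857} = \sqrt{\frac{180374339}{46717}} = \frac{\sqrt{8426547995063}}{46717}$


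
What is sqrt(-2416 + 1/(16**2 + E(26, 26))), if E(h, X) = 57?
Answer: 3*I*sqrt(26299199)/313 ≈ 49.153*I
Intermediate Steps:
sqrt(-2416 + 1/(16**2 + E(26, 26))) = sqrt(-2416 + 1/(16**2 + 57)) = sqrt(-2416 + 1/(256 + 57)) = sqrt(-2416 + 1/313) = sqrt(-756207/313) = 3*I*sqrt(26299199)/313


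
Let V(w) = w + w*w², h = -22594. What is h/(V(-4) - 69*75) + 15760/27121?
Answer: 695401554/142195403 ≈ 4.8905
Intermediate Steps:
V(w) = w + w³
h/(V(-4) - 69*75) + 15760/27121 = -22594/((-4 + (-4)³) - 69*75) + 15760/27121 = -22594/((-4 - 64) - 5175) + 15760*(1/27121) = -22594/(-68 - 5175) + 15760/27121 = -22594/(-5243) + 15760/27121 = -22594*(-1/5243) + 15760/27121 = 22594/5243 + 15760/27121 = 695401554/142195403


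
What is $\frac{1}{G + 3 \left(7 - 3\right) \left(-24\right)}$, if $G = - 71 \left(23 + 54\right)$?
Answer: $- \frac{1}{5755} \approx -0.00017376$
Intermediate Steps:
$G = -5467$ ($G = \left(-71\right) 77 = -5467$)
$\frac{1}{G + 3 \left(7 - 3\right) \left(-24\right)} = \frac{1}{-5467 + 3 \left(7 - 3\right) \left(-24\right)} = \frac{1}{-5467 + 3 \cdot 4 \left(-24\right)} = \frac{1}{-5467 + 12 \left(-24\right)} = \frac{1}{-5467 - 288} = \frac{1}{-5755} = - \frac{1}{5755}$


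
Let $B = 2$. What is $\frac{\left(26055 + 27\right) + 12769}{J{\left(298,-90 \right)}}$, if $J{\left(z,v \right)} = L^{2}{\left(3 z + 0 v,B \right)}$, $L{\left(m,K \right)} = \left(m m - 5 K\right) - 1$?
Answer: $\frac{38851}{638760600625} \approx 6.0822 \cdot 10^{-8}$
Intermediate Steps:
$L{\left(m,K \right)} = -1 + m^{2} - 5 K$ ($L{\left(m,K \right)} = \left(m^{2} - 5 K\right) - 1 = -1 + m^{2} - 5 K$)
$J{\left(z,v \right)} = \left(-11 + 9 z^{2}\right)^{2}$ ($J{\left(z,v \right)} = \left(-1 + \left(3 z + 0 v\right)^{2} - 10\right)^{2} = \left(-1 + \left(3 z + 0\right)^{2} - 10\right)^{2} = \left(-1 + \left(3 z\right)^{2} - 10\right)^{2} = \left(-1 + 9 z^{2} - 10\right)^{2} = \left(-11 + 9 z^{2}\right)^{2}$)
$\frac{\left(26055 + 27\right) + 12769}{J{\left(298,-90 \right)}} = \frac{\left(26055 + 27\right) + 12769}{\left(-11 + 9 \cdot 298^{2}\right)^{2}} = \frac{26082 + 12769}{\left(-11 + 9 \cdot 88804\right)^{2}} = \frac{38851}{\left(-11 + 799236\right)^{2}} = \frac{38851}{799225^{2}} = \frac{38851}{638760600625}$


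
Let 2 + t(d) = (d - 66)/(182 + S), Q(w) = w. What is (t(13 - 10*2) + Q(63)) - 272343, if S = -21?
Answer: -43837475/161 ≈ -2.7228e+5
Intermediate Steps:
t(d) = -388/161 + d/161 (t(d) = -2 + (d - 66)/(182 - 21) = -2 + (-66 + d)/161 = -2 + (-66 + d)*(1/161) = -2 + (-66/161 + d/161) = -388/161 + d/161)
(t(13 - 10*2) + Q(63)) - 272343 = ((-388/161 + (13 - 10*2)/161) + 63) - 272343 = ((-388/161 + (13 - 20)/161) + 63) - 272343 = ((-388/161 + (1/161)*(-7)) + 63) - 272343 = ((-388/161 - 1/23) + 63) - 272343 = (-395/161 + 63) - 272343 = 9748/161 - 272343 = -43837475/161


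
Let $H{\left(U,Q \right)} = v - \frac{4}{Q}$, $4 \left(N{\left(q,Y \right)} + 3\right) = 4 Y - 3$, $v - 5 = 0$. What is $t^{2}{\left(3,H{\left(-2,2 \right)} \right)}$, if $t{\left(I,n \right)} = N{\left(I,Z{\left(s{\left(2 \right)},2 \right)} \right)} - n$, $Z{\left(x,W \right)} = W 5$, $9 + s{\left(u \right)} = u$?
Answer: $\frac{169}{16} \approx 10.563$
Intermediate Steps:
$s{\left(u \right)} = -9 + u$
$v = 5$ ($v = 5 + 0 = 5$)
$Z{\left(x,W \right)} = 5 W$
$N{\left(q,Y \right)} = - \frac{15}{4} + Y$ ($N{\left(q,Y \right)} = -3 + \frac{4 Y - 3}{4} = -3 + \frac{-3 + 4 Y}{4} = -3 + \left(- \frac{3}{4} + Y\right) = - \frac{15}{4} + Y$)
$H{\left(U,Q \right)} = 5 - \frac{4}{Q}$
$t{\left(I,n \right)} = \frac{25}{4} - n$ ($t{\left(I,n \right)} = \left(- \frac{15}{4} + 5 \cdot 2\right) - n = \left(- \frac{15}{4} + 10\right) - n = \frac{25}{4} - n$)
$t^{2}{\left(3,H{\left(-2,2 \right)} \right)} = \left(\frac{25}{4} - \left(5 - \frac{4}{2}\right)\right)^{2} = \left(\frac{25}{4} - \left(5 - 2\right)\right)^{2} = \left(\frac{25}{4} - 3\right)^{2} = \left(\frac{13}{4}\right)^{2} = \frac{169}{16}$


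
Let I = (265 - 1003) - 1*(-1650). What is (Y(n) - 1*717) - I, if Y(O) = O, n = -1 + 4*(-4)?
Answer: -1646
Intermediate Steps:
n = -17 (n = -1 - 16 = -17)
I = 912 (I = -738 + 1650 = 912)
(Y(n) - 1*717) - I = (-17 - 1*717) - 1*912 = (-17 - 717) - 912 = -734 - 912 = -1646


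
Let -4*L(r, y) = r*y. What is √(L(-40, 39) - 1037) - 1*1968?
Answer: -1968 + I*√647 ≈ -1968.0 + 25.436*I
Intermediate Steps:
L(r, y) = -r*y/4
√(L(-40, 39) - 1037) - 1*1968 = √(-¼*(-40)*39 - 1037) - 1*1968 = √(390 - 1037) - 1968 = √(-647) - 1968 = I*√647 - 1968 = -1968 + I*√647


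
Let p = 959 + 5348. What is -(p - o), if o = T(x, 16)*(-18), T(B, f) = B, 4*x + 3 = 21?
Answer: -6388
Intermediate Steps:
x = 9/2 (x = -¾ + (¼)*21 = -¾ + 21/4 = 9/2 ≈ 4.5000)
o = -81 (o = (9/2)*(-18) = -81)
p = 6307
-(p - o) = -(6307 - 1*(-81)) = -(6307 + 81) = -1*6388 = -6388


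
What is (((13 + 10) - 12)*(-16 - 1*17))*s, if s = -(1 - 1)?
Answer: 0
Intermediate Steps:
s = 0 (s = -1*0 = 0)
(((13 + 10) - 12)*(-16 - 1*17))*s = (((13 + 10) - 12)*(-16 - 1*17))*0 = ((23 - 12)*(-16 - 17))*0 = (11*(-33))*0 = -363*0 = 0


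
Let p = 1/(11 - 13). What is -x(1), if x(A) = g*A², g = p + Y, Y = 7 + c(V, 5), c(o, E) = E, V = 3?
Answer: -23/2 ≈ -11.500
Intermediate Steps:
p = -½ (p = 1/(-2) = -½ ≈ -0.50000)
Y = 12 (Y = 7 + 5 = 12)
g = 23/2 (g = -½ + 12 = 23/2 ≈ 11.500)
x(A) = 23*A²/2
-x(1) = -23*1²/2 = -23/2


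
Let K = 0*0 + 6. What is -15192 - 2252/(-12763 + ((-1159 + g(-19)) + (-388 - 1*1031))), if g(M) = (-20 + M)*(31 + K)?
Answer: -63745069/4196 ≈ -15192.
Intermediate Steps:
K = 6 (K = 0 + 6 = 6)
g(M) = -740 + 37*M (g(M) = (-20 + M)*(31 + 6) = (-20 + M)*37 = -740 + 37*M)
-15192 - 2252/(-12763 + ((-1159 + g(-19)) + (-388 - 1*1031))) = -15192 - 2252/(-12763 + ((-1159 + (-740 + 37*(-19))) + (-388 - 1*1031))) = -15192 - 2252/(-12763 + ((-1159 + (-740 - 703)) + (-388 - 1031))) = -15192 - 2252/(-12763 + ((-1159 - 1443) - 1419)) = -15192 - 2252/(-12763 + (-2602 - 1419)) = -15192 - 2252/(-12763 - 4021) = -15192 - 2252/(-16784) = -15192 - 2252*(-1)/16784 = -15192 - 1*(-563/4196) = -15192 + 563/4196 = -63745069/4196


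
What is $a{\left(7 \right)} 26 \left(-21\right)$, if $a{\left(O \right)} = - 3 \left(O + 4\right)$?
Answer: $18018$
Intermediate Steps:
$a{\left(O \right)} = -12 - 3 O$ ($a{\left(O \right)} = - 3 \left(4 + O\right) = -12 - 3 O$)
$a{\left(7 \right)} 26 \left(-21\right) = \left(-12 - 21\right) 26 \left(-21\right) = \left(-33\right) 26 \left(-21\right) = \left(-858\right) \left(-21\right) = 18018$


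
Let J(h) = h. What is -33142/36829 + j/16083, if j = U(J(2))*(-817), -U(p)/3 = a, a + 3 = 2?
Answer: -207763555/197440269 ≈ -1.0523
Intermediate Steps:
a = -1 (a = -3 + 2 = -1)
U(p) = 3 (U(p) = -3*(-1) = 3)
j = -2451 (j = 3*(-817) = -2451)
-33142/36829 + j/16083 = -33142/36829 - 2451/16083 = -33142*1/36829 - 2451*1/16083 = -33142/36829 - 817/5361 = -207763555/197440269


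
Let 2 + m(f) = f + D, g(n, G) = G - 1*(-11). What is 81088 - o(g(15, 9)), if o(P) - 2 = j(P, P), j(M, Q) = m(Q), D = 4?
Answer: 81064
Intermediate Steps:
g(n, G) = 11 + G (g(n, G) = G + 11 = 11 + G)
m(f) = 2 + f (m(f) = -2 + (f + 4) = -2 + (4 + f) = 2 + f)
j(M, Q) = 2 + Q
o(P) = 4 + P (o(P) = 2 + (2 + P) = 4 + P)
81088 - o(g(15, 9)) = 81088 - (4 + (11 + 9)) = 81088 - (4 + 20) = 81088 - 1*24 = 81088 - 24 = 81064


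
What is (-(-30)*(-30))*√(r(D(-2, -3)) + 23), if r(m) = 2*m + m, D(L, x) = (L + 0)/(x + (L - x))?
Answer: -900*√26 ≈ -4589.1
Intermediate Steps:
D(L, x) = 1 (D(L, x) = L/L = 1)
r(m) = 3*m
(-(-30)*(-30))*√(r(D(-2, -3)) + 23) = (-(-30)*(-30))*√(3*1 + 23) = (-30*30)*√(3 + 23) = -900*√26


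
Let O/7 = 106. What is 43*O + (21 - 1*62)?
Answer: 31865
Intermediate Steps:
O = 742 (O = 7*106 = 742)
43*O + (21 - 1*62) = 43*742 + (21 - 1*62) = 31906 + (21 - 62) = 31906 - 41 = 31865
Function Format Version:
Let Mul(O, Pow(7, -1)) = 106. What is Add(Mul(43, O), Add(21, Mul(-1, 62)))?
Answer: 31865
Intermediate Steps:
O = 742 (O = Mul(7, 106) = 742)
Add(Mul(43, O), Add(21, Mul(-1, 62))) = Add(Mul(43, 742), Add(21, Mul(-1, 62))) = Add(31906, Add(21, -62)) = Add(31906, -41) = 31865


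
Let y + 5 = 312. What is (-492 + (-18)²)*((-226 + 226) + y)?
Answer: -51576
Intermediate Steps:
y = 307 (y = -5 + 312 = 307)
(-492 + (-18)²)*((-226 + 226) + y) = (-492 + (-18)²)*((-226 + 226) + 307) = (-492 + 324)*(0 + 307) = -168*307 = -51576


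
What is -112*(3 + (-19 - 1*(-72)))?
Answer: -6272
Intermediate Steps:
-112*(3 + (-19 - 1*(-72))) = -112*(3 + (-19 + 72)) = -112*(3 + 53) = -112*56 = -6272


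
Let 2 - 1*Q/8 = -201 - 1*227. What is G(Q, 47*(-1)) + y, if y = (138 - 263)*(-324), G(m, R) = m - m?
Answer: 40500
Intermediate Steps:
Q = 3440 (Q = 16 - 8*(-201 - 1*227) = 16 - 8*(-201 - 227) = 16 - 8*(-428) = 16 + 3424 = 3440)
G(m, R) = 0
y = 40500 (y = -125*(-324) = 40500)
G(Q, 47*(-1)) + y = 0 + 40500 = 40500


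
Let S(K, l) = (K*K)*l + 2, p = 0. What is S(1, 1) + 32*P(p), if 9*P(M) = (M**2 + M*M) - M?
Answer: 3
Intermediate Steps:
S(K, l) = 2 + l*K**2 (S(K, l) = K**2*l + 2 = l*K**2 + 2 = 2 + l*K**2)
P(M) = -M/9 + 2*M**2/9 (P(M) = ((M**2 + M*M) - M)/9 = ((M**2 + M**2) - M)/9 = (2*M**2 - M)/9 = (-M + 2*M**2)/9 = -M/9 + 2*M**2/9)
S(1, 1) + 32*P(p) = (2 + 1*1**2) + 32*((1/9)*0*(-1 + 2*0)) = (2 + 1*1) + 32*((1/9)*0*(-1 + 0)) = (2 + 1) + 32*((1/9)*0*(-1)) = 3 + 32*0 = 3 + 0 = 3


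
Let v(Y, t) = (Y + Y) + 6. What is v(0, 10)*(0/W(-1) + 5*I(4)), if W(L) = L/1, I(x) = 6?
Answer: 180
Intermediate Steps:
W(L) = L (W(L) = L*1 = L)
v(Y, t) = 6 + 2*Y (v(Y, t) = 2*Y + 6 = 6 + 2*Y)
v(0, 10)*(0/W(-1) + 5*I(4)) = (6 + 2*0)*(0/(-1) + 5*6) = (6 + 0)*(0*(-1) + 30) = 6*(0 + 30) = 6*30 = 180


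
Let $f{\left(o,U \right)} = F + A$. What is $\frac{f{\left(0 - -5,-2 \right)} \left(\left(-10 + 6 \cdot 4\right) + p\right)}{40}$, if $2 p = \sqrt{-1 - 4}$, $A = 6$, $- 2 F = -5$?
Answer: $\frac{119}{40} + \frac{17 i \sqrt{5}}{160} \approx 2.975 + 0.23758 i$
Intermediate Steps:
$F = \frac{5}{2}$ ($F = \left(- \frac{1}{2}\right) \left(-5\right) = \frac{5}{2} \approx 2.5$)
$f{\left(o,U \right)} = \frac{17}{2}$ ($f{\left(o,U \right)} = \frac{5}{2} + 6 = \frac{17}{2}$)
$p = \frac{i \sqrt{5}}{2}$ ($p = \frac{\sqrt{-1 - 4}}{2} = \frac{\sqrt{-5}}{2} = \frac{i \sqrt{5}}{2} \approx 1.118 i$)
$\frac{f{\left(0 - -5,-2 \right)} \left(\left(-10 + 6 \cdot 4\right) + p\right)}{40} = \frac{\frac{17}{2} \left(\left(-10 + 6 \cdot 4\right) + \frac{i \sqrt{5}}{2}\right)}{40} = \frac{17 \left(\left(-10 + 24\right) + \frac{i \sqrt{5}}{2}\right)}{2} \cdot \frac{1}{40} = \frac{17 \left(14 + \frac{i \sqrt{5}}{2}\right)}{2} \cdot \frac{1}{40} = \left(119 + \frac{17 i \sqrt{5}}{4}\right) \frac{1}{40} = \frac{119}{40} + \frac{17 i \sqrt{5}}{160}$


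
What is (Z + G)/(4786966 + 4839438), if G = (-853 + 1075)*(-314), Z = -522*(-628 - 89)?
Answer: 152283/4813202 ≈ 0.031639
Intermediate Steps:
Z = 374274 (Z = -522*(-717) = 374274)
G = -69708 (G = 222*(-314) = -69708)
(Z + G)/(4786966 + 4839438) = (374274 - 69708)/(4786966 + 4839438) = 304566/9626404 = 304566*(1/9626404) = 152283/4813202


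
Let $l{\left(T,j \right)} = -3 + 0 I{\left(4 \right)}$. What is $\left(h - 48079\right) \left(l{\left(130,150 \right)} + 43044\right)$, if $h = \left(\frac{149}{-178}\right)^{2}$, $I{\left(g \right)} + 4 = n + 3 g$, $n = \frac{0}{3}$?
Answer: $- \frac{65564907731235}{31684} \approx -2.0693 \cdot 10^{9}$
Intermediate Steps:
$n = 0$ ($n = 0 \cdot \frac{1}{3} = 0$)
$I{\left(g \right)} = -4 + 3 g$ ($I{\left(g \right)} = -4 + \left(0 + 3 g\right) = -4 + 3 g$)
$h = \frac{22201}{31684}$ ($h = \left(149 \left(- \frac{1}{178}\right)\right)^{2} = \left(- \frac{149}{178}\right)^{2} = \frac{22201}{31684} \approx 0.7007$)
$l{\left(T,j \right)} = -3$ ($l{\left(T,j \right)} = -3 + 0 \left(-4 + 3 \cdot 4\right) = -3 + 0 \left(-4 + 12\right) = -3 + 0 \cdot 8 = -3 + 0 = -3$)
$\left(h - 48079\right) \left(l{\left(130,150 \right)} + 43044\right) = \left(\frac{22201}{31684} - 48079\right) \left(-3 + 43044\right) = \left(- \frac{1523312835}{31684}\right) 43041 = - \frac{65564907731235}{31684}$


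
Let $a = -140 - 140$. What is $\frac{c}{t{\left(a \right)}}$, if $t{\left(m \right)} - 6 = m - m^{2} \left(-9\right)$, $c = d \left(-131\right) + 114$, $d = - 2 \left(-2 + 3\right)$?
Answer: $\frac{188}{352663} \approx 0.00053309$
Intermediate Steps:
$d = -2$ ($d = \left(-2\right) 1 = -2$)
$a = -280$
$c = 376$ ($c = \left(-2\right) \left(-131\right) + 114 = 262 + 114 = 376$)
$t{\left(m \right)} = 6 + m + 9 m^{2}$ ($t{\left(m \right)} = 6 - \left(- m + m^{2} \left(-9\right)\right) = 6 + \left(m - - 9 m^{2}\right) = 6 + \left(m + 9 m^{2}\right) = 6 + m + 9 m^{2}$)
$\frac{c}{t{\left(a \right)}} = \frac{376}{6 - 280 + 9 \left(-280\right)^{2}} = \frac{376}{6 - 280 + 9 \cdot 78400} = \frac{376}{6 - 280 + 705600} = \frac{376}{705326} = 376 \cdot \frac{1}{705326} = \frac{188}{352663}$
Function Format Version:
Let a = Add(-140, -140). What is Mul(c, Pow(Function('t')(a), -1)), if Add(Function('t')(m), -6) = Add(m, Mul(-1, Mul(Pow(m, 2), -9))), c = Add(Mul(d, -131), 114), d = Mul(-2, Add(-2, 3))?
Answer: Rational(188, 352663) ≈ 0.00053309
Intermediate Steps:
d = -2 (d = Mul(-2, 1) = -2)
a = -280
c = 376 (c = Add(Mul(-2, -131), 114) = Add(262, 114) = 376)
Function('t')(m) = Add(6, m, Mul(9, Pow(m, 2))) (Function('t')(m) = Add(6, Add(m, Mul(-1, Mul(Pow(m, 2), -9)))) = Add(6, Add(m, Mul(-1, Mul(-9, Pow(m, 2))))) = Add(6, Add(m, Mul(9, Pow(m, 2)))) = Add(6, m, Mul(9, Pow(m, 2))))
Mul(c, Pow(Function('t')(a), -1)) = Mul(376, Pow(Add(6, -280, Mul(9, Pow(-280, 2))), -1)) = Mul(376, Pow(Add(6, -280, Mul(9, 78400)), -1)) = Mul(376, Pow(Add(6, -280, 705600), -1)) = Mul(376, Pow(705326, -1)) = Mul(376, Rational(1, 705326)) = Rational(188, 352663)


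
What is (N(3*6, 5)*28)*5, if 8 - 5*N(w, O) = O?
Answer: 84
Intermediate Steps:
N(w, O) = 8/5 - O/5
(N(3*6, 5)*28)*5 = ((8/5 - 1/5*5)*28)*5 = ((8/5 - 1)*28)*5 = ((3/5)*28)*5 = (84/5)*5 = 84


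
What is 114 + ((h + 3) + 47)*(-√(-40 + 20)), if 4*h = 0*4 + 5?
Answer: 114 - 205*I*√5/2 ≈ 114.0 - 229.2*I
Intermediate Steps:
h = 5/4 (h = (0*4 + 5)/4 = (0 + 5)/4 = (¼)*5 = 5/4 ≈ 1.2500)
114 + ((h + 3) + 47)*(-√(-40 + 20)) = 114 + ((5/4 + 3) + 47)*(-√(-40 + 20)) = 114 + (17/4 + 47)*(-√(-20)) = 114 + 205*(-2*I*√5)/4 = 114 - 205*I*√5/2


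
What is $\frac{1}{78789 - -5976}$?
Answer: $\frac{1}{84765} \approx 1.1797 \cdot 10^{-5}$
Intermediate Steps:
$\frac{1}{78789 - -5976} = \frac{1}{78789 + 5976} = \frac{1}{84765}$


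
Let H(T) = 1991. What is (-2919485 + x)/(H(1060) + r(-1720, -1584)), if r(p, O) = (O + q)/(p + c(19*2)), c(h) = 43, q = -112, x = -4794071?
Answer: -12935633412/3340603 ≈ -3872.2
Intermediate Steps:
r(p, O) = (-112 + O)/(43 + p) (r(p, O) = (O - 112)/(p + 43) = (-112 + O)/(43 + p))
(-2919485 + x)/(H(1060) + r(-1720, -1584)) = (-2919485 - 4794071)/(1991 + (-112 - 1584)/(43 - 1720)) = -7713556/(1991 - 1696/(-1677)) = -7713556/(1991 - 1/1677*(-1696)) = -7713556/(1991 + 1696/1677) = -7713556/3340603/1677 = -7713556*1677/3340603 = -12935633412/3340603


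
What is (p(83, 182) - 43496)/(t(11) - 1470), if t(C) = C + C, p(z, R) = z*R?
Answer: 14195/724 ≈ 19.606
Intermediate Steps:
p(z, R) = R*z
t(C) = 2*C
(p(83, 182) - 43496)/(t(11) - 1470) = (182*83 - 43496)/(2*11 - 1470) = (15106 - 43496)/(22 - 1470) = -28390/(-1448) = -28390*(-1/1448) = 14195/724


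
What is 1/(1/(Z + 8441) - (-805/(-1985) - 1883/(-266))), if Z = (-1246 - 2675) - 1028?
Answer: -26340156/197135063 ≈ -0.13361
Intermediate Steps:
Z = -4949 (Z = -3921 - 1028 = -4949)
1/(1/(Z + 8441) - (-805/(-1985) - 1883/(-266))) = 1/(1/(-4949 + 8441) - (-805/(-1985) - 1883/(-266))) = 1/(1/3492 - (-805*(-1/1985) - 1883*(-1/266))) = 1/(1/3492 - (161/397 + 269/38)) = 1/(1/3492 - 1*112911/15086) = 1/(1/3492 - 112911/15086) = 1/(-197135063/26340156) = -26340156/197135063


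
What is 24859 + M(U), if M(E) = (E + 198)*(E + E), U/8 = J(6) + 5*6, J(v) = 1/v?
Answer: 2132195/9 ≈ 2.3691e+5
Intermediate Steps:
U = 724/3 (U = 8*(1/6 + 5*6) = 8*(⅙ + 30) = 8*(181/6) = 724/3 ≈ 241.33)
M(E) = 2*E*(198 + E) (M(E) = (198 + E)*(2*E) = 2*E*(198 + E))
24859 + M(U) = 24859 + 2*(724/3)*(198 + 724/3) = 24859 + 2*(724/3)*(1318/3) = 24859 + 1908464/9 = 2132195/9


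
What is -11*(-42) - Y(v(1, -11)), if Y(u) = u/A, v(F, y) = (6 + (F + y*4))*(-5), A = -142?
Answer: 65789/142 ≈ 463.30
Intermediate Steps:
v(F, y) = -30 - 20*y - 5*F (v(F, y) = (6 + (F + 4*y))*(-5) = (6 + F + 4*y)*(-5) = -30 - 20*y - 5*F)
Y(u) = -u/142 (Y(u) = u/(-142) = u*(-1/142) = -u/142)
-11*(-42) - Y(v(1, -11)) = -11*(-42) - (-1)*(-30 - 20*(-11) - 5*1)/142 = 462 - (-1)*(-30 + 220 - 5)/142 = 462 - (-1)*185/142 = 462 - 1*(-185/142) = 462 + 185/142 = 65789/142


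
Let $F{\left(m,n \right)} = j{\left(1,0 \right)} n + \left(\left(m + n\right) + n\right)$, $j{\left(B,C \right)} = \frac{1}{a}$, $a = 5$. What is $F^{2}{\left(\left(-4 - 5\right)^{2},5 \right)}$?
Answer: $8464$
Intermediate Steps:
$j{\left(B,C \right)} = \frac{1}{5}$
$F{\left(m,n \right)} = m + \frac{11 n}{5}$ ($F{\left(m,n \right)} = \frac{n}{5} + \left(\left(m + n\right) + n\right) = \frac{n}{5} + \left(m + 2 n\right) = m + \frac{11 n}{5}$)
$F^{2}{\left(\left(-4 - 5\right)^{2},5 \right)} = \left(\left(-4 - 5\right)^{2} + \frac{11}{5} \cdot 5\right)^{2} = \left(\left(-9\right)^{2} + 11\right)^{2} = \left(81 + 11\right)^{2} = 92^{2} = 8464$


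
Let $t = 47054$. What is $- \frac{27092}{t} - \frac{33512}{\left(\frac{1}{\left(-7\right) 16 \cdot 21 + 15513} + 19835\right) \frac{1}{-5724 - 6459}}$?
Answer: $\frac{31603697311073864}{1535421638443} \approx 20583.0$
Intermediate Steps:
$- \frac{27092}{t} - \frac{33512}{\left(\frac{1}{\left(-7\right) 16 \cdot 21 + 15513} + 19835\right) \frac{1}{-5724 - 6459}} = - \frac{27092}{47054} - \frac{33512}{\left(\frac{1}{\left(-7\right) 16 \cdot 21 + 15513} + 19835\right) \frac{1}{-5724 - 6459}} = \left(-27092\right) \frac{1}{47054} - \frac{33512}{\left(\frac{1}{\left(-112\right) 21 + 15513} + 19835\right) \frac{1}{-12183}} = - \frac{13546}{23527} - \frac{33512}{\left(\frac{1}{-2352 + 15513} + 19835\right) \left(- \frac{1}{12183}\right)} = - \frac{13546}{23527} - \frac{33512}{\left(\frac{1}{13161} + 19835\right) \left(- \frac{1}{12183}\right)} = - \frac{13546}{23527} - \frac{33512}{\frac{261048436}{13161} \left(- \frac{1}{12183}\right)} = - \frac{13546}{23527} - \frac{33512}{- \frac{261048436}{160340463}} = - \frac{13546}{23527} - - \frac{1343332399014}{65262109} = - \frac{13546}{23527} + \frac{1343332399014}{65262109} = \frac{31603697311073864}{1535421638443}$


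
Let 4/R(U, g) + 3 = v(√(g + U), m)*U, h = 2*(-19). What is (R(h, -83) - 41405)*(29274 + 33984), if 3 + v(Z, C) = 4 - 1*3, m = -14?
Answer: -191201163738/73 ≈ -2.6192e+9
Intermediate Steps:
h = -38
v(Z, C) = -2 (v(Z, C) = -3 + (4 - 1*3) = -3 + (4 - 3) = -3 + 1 = -2)
R(U, g) = 4/(-3 - 2*U)
(R(h, -83) - 41405)*(29274 + 33984) = (4/(-3 - 2*(-38)) - 41405)*(29274 + 33984) = (4/(-3 + 76) - 41405)*63258 = (4/73 - 41405)*63258 = -3022561/73*63258 = -191201163738/73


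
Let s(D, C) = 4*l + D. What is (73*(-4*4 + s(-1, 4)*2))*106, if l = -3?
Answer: -324996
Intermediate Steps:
s(D, C) = -12 + D (s(D, C) = 4*(-3) + D = -12 + D)
(73*(-4*4 + s(-1, 4)*2))*106 = (73*(-4*4 + (-12 - 1)*2))*106 = (73*(-16 - 13*2))*106 = (73*(-16 - 26))*106 = (73*(-42))*106 = -3066*106 = -324996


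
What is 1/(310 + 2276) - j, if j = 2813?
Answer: -7274417/2586 ≈ -2813.0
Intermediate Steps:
1/(310 + 2276) - j = 1/(310 + 2276) - 1*2813 = 1/2586 - 2813 = -7274417/2586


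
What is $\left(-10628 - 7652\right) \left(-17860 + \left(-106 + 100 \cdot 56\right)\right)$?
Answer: $226050480$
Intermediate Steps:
$\left(-10628 - 7652\right) \left(-17860 + \left(-106 + 100 \cdot 56\right)\right) = - 18280 \left(-17860 + \left(-106 + 5600\right)\right) = - 18280 \left(-17860 + 5494\right) = \left(-18280\right) \left(-12366\right) = 226050480$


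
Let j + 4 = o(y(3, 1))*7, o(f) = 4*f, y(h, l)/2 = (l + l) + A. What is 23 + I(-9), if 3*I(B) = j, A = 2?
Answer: 289/3 ≈ 96.333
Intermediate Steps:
y(h, l) = 4 + 4*l (y(h, l) = 2*((l + l) + 2) = 2*(2*l + 2) = 2*(2 + 2*l) = 4 + 4*l)
j = 220 (j = -4 + (4*(4 + 4*1))*7 = -4 + (4*(4 + 4))*7 = -4 + (4*8)*7 = -4 + 32*7 = -4 + 224 = 220)
I(B) = 220/3 (I(B) = (⅓)*220 = 220/3)
23 + I(-9) = 23 + 220/3 = 289/3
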